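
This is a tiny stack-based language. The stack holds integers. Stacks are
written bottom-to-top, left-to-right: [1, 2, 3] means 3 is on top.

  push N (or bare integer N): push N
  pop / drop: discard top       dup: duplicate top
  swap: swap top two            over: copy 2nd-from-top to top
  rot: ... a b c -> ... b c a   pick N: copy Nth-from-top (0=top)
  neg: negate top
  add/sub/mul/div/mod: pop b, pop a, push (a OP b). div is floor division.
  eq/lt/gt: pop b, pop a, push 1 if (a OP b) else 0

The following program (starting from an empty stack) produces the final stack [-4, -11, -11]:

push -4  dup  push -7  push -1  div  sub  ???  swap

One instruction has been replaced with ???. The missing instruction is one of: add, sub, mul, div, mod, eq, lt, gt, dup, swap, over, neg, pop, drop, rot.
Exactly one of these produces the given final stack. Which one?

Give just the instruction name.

Stack before ???: [-4, -11]
Stack after ???:  [-4, -11, -11]
The instruction that transforms [-4, -11] -> [-4, -11, -11] is: dup

Answer: dup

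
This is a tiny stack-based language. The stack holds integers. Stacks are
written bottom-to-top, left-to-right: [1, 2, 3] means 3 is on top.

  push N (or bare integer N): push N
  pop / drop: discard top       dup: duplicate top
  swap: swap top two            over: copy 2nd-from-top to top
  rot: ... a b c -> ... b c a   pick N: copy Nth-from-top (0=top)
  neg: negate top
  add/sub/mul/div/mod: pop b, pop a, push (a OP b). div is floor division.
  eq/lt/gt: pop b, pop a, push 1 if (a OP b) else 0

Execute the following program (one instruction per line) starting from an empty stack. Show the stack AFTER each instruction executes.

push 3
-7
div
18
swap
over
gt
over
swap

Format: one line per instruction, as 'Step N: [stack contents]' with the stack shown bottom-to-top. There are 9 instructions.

Step 1: [3]
Step 2: [3, -7]
Step 3: [-1]
Step 4: [-1, 18]
Step 5: [18, -1]
Step 6: [18, -1, 18]
Step 7: [18, 0]
Step 8: [18, 0, 18]
Step 9: [18, 18, 0]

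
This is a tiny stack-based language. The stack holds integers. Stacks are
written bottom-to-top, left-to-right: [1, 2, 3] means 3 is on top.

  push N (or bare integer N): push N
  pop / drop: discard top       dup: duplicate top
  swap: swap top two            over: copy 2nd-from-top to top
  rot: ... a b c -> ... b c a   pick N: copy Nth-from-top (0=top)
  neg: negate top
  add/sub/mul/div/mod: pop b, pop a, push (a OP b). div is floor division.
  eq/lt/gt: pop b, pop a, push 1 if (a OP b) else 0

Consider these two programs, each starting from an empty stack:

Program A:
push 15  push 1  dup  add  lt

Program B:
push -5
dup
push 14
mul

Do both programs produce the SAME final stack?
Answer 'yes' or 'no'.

Program A trace:
  After 'push 15': [15]
  After 'push 1': [15, 1]
  After 'dup': [15, 1, 1]
  After 'add': [15, 2]
  After 'lt': [0]
Program A final stack: [0]

Program B trace:
  After 'push -5': [-5]
  After 'dup': [-5, -5]
  After 'push 14': [-5, -5, 14]
  After 'mul': [-5, -70]
Program B final stack: [-5, -70]
Same: no

Answer: no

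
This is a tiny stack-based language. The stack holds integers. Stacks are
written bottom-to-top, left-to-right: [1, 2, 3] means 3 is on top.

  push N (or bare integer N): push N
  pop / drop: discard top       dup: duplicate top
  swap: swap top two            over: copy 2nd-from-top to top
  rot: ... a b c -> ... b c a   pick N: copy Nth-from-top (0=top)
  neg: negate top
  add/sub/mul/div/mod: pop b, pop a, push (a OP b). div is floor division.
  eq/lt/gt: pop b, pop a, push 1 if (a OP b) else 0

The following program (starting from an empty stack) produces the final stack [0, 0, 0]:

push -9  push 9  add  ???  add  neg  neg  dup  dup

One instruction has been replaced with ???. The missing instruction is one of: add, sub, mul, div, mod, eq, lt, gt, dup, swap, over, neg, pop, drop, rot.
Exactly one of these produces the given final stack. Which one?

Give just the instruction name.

Stack before ???: [0]
Stack after ???:  [0, 0]
The instruction that transforms [0] -> [0, 0] is: dup

Answer: dup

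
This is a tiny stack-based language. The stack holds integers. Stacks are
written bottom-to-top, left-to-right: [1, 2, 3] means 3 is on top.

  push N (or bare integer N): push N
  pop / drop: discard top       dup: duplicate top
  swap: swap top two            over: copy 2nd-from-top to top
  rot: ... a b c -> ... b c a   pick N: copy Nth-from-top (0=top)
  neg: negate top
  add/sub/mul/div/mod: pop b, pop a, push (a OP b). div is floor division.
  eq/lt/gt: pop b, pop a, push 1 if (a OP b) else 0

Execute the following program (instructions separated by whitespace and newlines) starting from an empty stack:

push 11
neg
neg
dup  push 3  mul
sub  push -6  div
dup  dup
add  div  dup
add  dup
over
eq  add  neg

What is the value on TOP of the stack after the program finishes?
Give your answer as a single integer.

Answer: -1

Derivation:
After 'push 11': [11]
After 'neg': [-11]
After 'neg': [11]
After 'dup': [11, 11]
After 'push 3': [11, 11, 3]
After 'mul': [11, 33]
After 'sub': [-22]
After 'push -6': [-22, -6]
After 'div': [3]
After 'dup': [3, 3]
After 'dup': [3, 3, 3]
After 'add': [3, 6]
After 'div': [0]
After 'dup': [0, 0]
After 'add': [0]
After 'dup': [0, 0]
After 'over': [0, 0, 0]
After 'eq': [0, 1]
After 'add': [1]
After 'neg': [-1]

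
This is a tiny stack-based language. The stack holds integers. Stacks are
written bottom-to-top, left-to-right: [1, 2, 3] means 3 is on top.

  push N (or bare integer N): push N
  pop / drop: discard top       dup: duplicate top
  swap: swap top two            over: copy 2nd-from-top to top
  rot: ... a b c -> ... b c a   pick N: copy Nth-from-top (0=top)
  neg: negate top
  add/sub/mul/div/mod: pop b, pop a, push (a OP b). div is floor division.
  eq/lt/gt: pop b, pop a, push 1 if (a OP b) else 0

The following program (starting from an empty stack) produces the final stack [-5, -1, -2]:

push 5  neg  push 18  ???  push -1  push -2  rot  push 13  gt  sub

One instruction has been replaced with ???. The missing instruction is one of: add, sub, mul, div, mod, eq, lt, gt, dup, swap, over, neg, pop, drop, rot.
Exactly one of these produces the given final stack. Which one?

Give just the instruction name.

Stack before ???: [-5, 18]
Stack after ???:  [-5, -18]
The instruction that transforms [-5, 18] -> [-5, -18] is: neg

Answer: neg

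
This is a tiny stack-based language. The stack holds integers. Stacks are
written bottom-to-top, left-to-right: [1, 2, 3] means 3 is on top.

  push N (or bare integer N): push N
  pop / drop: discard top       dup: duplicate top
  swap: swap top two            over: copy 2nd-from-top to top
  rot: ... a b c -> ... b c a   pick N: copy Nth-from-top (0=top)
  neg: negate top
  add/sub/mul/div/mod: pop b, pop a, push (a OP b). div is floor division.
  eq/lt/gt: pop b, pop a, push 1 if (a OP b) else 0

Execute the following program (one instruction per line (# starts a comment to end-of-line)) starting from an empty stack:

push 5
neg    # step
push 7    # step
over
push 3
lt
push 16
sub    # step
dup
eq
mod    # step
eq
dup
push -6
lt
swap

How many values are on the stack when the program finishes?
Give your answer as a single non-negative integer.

Answer: 2

Derivation:
After 'push 5': stack = [5] (depth 1)
After 'neg': stack = [-5] (depth 1)
After 'push 7': stack = [-5, 7] (depth 2)
After 'over': stack = [-5, 7, -5] (depth 3)
After 'push 3': stack = [-5, 7, -5, 3] (depth 4)
After 'lt': stack = [-5, 7, 1] (depth 3)
After 'push 16': stack = [-5, 7, 1, 16] (depth 4)
After 'sub': stack = [-5, 7, -15] (depth 3)
After 'dup': stack = [-5, 7, -15, -15] (depth 4)
After 'eq': stack = [-5, 7, 1] (depth 3)
After 'mod': stack = [-5, 0] (depth 2)
After 'eq': stack = [0] (depth 1)
After 'dup': stack = [0, 0] (depth 2)
After 'push -6': stack = [0, 0, -6] (depth 3)
After 'lt': stack = [0, 0] (depth 2)
After 'swap': stack = [0, 0] (depth 2)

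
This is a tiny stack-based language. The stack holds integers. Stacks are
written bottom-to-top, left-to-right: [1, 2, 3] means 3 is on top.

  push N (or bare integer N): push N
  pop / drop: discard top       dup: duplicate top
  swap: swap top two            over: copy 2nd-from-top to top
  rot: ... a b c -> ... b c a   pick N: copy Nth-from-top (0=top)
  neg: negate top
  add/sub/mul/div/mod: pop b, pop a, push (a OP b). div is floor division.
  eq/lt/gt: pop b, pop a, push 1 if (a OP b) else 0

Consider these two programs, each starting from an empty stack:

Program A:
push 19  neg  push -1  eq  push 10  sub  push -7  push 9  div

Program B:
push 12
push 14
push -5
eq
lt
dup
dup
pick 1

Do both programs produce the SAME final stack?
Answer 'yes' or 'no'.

Answer: no

Derivation:
Program A trace:
  After 'push 19': [19]
  After 'neg': [-19]
  After 'push -1': [-19, -1]
  After 'eq': [0]
  After 'push 10': [0, 10]
  After 'sub': [-10]
  After 'push -7': [-10, -7]
  After 'push 9': [-10, -7, 9]
  After 'div': [-10, -1]
Program A final stack: [-10, -1]

Program B trace:
  After 'push 12': [12]
  After 'push 14': [12, 14]
  After 'push -5': [12, 14, -5]
  After 'eq': [12, 0]
  After 'lt': [0]
  After 'dup': [0, 0]
  After 'dup': [0, 0, 0]
  After 'pick 1': [0, 0, 0, 0]
Program B final stack: [0, 0, 0, 0]
Same: no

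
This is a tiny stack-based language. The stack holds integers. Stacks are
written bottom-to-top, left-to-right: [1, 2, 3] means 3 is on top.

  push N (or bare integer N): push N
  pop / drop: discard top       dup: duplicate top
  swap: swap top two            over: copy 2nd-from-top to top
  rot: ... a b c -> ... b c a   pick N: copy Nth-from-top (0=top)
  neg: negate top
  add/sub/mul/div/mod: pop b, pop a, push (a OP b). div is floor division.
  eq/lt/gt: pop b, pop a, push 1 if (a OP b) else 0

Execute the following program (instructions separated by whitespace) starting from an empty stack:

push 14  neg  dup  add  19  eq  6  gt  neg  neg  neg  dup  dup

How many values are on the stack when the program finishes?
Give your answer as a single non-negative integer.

Answer: 3

Derivation:
After 'push 14': stack = [14] (depth 1)
After 'neg': stack = [-14] (depth 1)
After 'dup': stack = [-14, -14] (depth 2)
After 'add': stack = [-28] (depth 1)
After 'push 19': stack = [-28, 19] (depth 2)
After 'eq': stack = [0] (depth 1)
After 'push 6': stack = [0, 6] (depth 2)
After 'gt': stack = [0] (depth 1)
After 'neg': stack = [0] (depth 1)
After 'neg': stack = [0] (depth 1)
After 'neg': stack = [0] (depth 1)
After 'dup': stack = [0, 0] (depth 2)
After 'dup': stack = [0, 0, 0] (depth 3)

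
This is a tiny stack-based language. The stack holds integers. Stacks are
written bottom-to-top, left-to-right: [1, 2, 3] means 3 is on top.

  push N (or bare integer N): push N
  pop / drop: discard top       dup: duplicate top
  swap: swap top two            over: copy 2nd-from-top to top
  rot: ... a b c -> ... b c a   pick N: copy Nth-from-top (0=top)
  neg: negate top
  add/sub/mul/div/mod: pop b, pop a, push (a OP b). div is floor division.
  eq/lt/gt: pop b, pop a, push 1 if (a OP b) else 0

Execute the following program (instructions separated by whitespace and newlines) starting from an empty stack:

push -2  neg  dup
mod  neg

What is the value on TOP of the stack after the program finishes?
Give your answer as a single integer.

After 'push -2': [-2]
After 'neg': [2]
After 'dup': [2, 2]
After 'mod': [0]
After 'neg': [0]

Answer: 0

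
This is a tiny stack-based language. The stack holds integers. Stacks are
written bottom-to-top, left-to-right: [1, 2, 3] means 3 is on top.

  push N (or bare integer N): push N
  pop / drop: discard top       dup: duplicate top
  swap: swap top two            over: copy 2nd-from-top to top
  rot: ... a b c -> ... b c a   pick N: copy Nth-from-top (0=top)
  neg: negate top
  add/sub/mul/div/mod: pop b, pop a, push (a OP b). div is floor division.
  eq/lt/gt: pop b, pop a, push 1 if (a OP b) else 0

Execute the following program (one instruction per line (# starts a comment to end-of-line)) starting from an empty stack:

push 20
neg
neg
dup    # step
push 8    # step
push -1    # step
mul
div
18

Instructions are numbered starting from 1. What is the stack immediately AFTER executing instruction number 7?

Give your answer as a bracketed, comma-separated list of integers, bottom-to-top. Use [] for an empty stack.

Step 1 ('push 20'): [20]
Step 2 ('neg'): [-20]
Step 3 ('neg'): [20]
Step 4 ('dup'): [20, 20]
Step 5 ('push 8'): [20, 20, 8]
Step 6 ('push -1'): [20, 20, 8, -1]
Step 7 ('mul'): [20, 20, -8]

Answer: [20, 20, -8]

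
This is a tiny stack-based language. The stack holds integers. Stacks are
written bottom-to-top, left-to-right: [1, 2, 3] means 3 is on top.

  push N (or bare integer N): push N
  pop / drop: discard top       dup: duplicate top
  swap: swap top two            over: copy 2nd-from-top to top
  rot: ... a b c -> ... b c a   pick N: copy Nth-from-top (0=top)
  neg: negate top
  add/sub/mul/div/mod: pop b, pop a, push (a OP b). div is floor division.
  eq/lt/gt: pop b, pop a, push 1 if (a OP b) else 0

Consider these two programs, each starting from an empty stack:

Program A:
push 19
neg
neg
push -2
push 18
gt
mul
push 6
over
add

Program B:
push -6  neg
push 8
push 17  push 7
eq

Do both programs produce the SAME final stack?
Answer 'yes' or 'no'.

Answer: no

Derivation:
Program A trace:
  After 'push 19': [19]
  After 'neg': [-19]
  After 'neg': [19]
  After 'push -2': [19, -2]
  After 'push 18': [19, -2, 18]
  After 'gt': [19, 0]
  After 'mul': [0]
  After 'push 6': [0, 6]
  After 'over': [0, 6, 0]
  After 'add': [0, 6]
Program A final stack: [0, 6]

Program B trace:
  After 'push -6': [-6]
  After 'neg': [6]
  After 'push 8': [6, 8]
  After 'push 17': [6, 8, 17]
  After 'push 7': [6, 8, 17, 7]
  After 'eq': [6, 8, 0]
Program B final stack: [6, 8, 0]
Same: no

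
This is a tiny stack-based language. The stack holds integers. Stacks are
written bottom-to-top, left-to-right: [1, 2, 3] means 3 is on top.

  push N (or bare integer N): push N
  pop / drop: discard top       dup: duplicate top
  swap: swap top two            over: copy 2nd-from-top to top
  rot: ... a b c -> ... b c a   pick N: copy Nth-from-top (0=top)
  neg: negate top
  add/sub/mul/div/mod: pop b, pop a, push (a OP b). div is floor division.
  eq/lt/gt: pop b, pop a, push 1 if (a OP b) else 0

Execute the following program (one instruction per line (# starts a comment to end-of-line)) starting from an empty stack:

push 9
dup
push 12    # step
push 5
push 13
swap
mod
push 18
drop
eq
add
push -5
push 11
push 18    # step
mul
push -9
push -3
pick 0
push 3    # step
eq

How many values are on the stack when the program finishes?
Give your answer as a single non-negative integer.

After 'push 9': stack = [9] (depth 1)
After 'dup': stack = [9, 9] (depth 2)
After 'push 12': stack = [9, 9, 12] (depth 3)
After 'push 5': stack = [9, 9, 12, 5] (depth 4)
After 'push 13': stack = [9, 9, 12, 5, 13] (depth 5)
After 'swap': stack = [9, 9, 12, 13, 5] (depth 5)
After 'mod': stack = [9, 9, 12, 3] (depth 4)
After 'push 18': stack = [9, 9, 12, 3, 18] (depth 5)
After 'drop': stack = [9, 9, 12, 3] (depth 4)
After 'eq': stack = [9, 9, 0] (depth 3)
After 'add': stack = [9, 9] (depth 2)
After 'push -5': stack = [9, 9, -5] (depth 3)
After 'push 11': stack = [9, 9, -5, 11] (depth 4)
After 'push 18': stack = [9, 9, -5, 11, 18] (depth 5)
After 'mul': stack = [9, 9, -5, 198] (depth 4)
After 'push -9': stack = [9, 9, -5, 198, -9] (depth 5)
After 'push -3': stack = [9, 9, -5, 198, -9, -3] (depth 6)
After 'pick 0': stack = [9, 9, -5, 198, -9, -3, -3] (depth 7)
After 'push 3': stack = [9, 9, -5, 198, -9, -3, -3, 3] (depth 8)
After 'eq': stack = [9, 9, -5, 198, -9, -3, 0] (depth 7)

Answer: 7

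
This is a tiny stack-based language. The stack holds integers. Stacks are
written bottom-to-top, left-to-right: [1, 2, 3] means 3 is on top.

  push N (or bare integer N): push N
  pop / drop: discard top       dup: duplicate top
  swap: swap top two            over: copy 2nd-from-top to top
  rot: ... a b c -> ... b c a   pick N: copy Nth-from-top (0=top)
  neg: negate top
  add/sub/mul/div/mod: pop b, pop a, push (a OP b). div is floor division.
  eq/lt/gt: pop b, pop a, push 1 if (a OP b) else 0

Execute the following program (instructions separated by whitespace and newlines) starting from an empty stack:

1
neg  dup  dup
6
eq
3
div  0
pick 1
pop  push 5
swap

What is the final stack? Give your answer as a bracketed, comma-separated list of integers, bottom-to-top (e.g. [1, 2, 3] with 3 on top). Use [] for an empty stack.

Answer: [-1, -1, 0, 5, 0]

Derivation:
After 'push 1': [1]
After 'neg': [-1]
After 'dup': [-1, -1]
After 'dup': [-1, -1, -1]
After 'push 6': [-1, -1, -1, 6]
After 'eq': [-1, -1, 0]
After 'push 3': [-1, -1, 0, 3]
After 'div': [-1, -1, 0]
After 'push 0': [-1, -1, 0, 0]
After 'pick 1': [-1, -1, 0, 0, 0]
After 'pop': [-1, -1, 0, 0]
After 'push 5': [-1, -1, 0, 0, 5]
After 'swap': [-1, -1, 0, 5, 0]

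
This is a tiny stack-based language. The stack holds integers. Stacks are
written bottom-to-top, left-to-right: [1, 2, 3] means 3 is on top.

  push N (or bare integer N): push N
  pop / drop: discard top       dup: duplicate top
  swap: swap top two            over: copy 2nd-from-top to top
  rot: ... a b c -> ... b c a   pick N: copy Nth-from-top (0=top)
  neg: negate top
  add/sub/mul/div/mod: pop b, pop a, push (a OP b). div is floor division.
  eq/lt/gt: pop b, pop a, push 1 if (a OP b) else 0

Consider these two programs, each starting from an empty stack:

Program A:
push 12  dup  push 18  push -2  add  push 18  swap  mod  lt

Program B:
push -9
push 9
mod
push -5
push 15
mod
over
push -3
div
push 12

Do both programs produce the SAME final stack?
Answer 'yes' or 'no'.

Answer: no

Derivation:
Program A trace:
  After 'push 12': [12]
  After 'dup': [12, 12]
  After 'push 18': [12, 12, 18]
  After 'push -2': [12, 12, 18, -2]
  After 'add': [12, 12, 16]
  After 'push 18': [12, 12, 16, 18]
  After 'swap': [12, 12, 18, 16]
  After 'mod': [12, 12, 2]
  After 'lt': [12, 0]
Program A final stack: [12, 0]

Program B trace:
  After 'push -9': [-9]
  After 'push 9': [-9, 9]
  After 'mod': [0]
  After 'push -5': [0, -5]
  After 'push 15': [0, -5, 15]
  After 'mod': [0, 10]
  After 'over': [0, 10, 0]
  After 'push -3': [0, 10, 0, -3]
  After 'div': [0, 10, 0]
  After 'push 12': [0, 10, 0, 12]
Program B final stack: [0, 10, 0, 12]
Same: no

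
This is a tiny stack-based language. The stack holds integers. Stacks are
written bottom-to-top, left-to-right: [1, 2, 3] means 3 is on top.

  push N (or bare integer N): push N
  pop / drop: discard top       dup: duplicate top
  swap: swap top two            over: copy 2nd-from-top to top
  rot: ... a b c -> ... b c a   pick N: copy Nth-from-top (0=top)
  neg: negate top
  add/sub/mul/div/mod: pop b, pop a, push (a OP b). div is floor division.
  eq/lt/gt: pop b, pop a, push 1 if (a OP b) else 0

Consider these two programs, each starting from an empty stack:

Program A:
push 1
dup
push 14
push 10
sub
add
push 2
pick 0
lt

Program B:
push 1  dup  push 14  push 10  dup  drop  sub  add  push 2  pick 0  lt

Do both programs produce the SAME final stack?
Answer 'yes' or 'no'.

Answer: yes

Derivation:
Program A trace:
  After 'push 1': [1]
  After 'dup': [1, 1]
  After 'push 14': [1, 1, 14]
  After 'push 10': [1, 1, 14, 10]
  After 'sub': [1, 1, 4]
  After 'add': [1, 5]
  After 'push 2': [1, 5, 2]
  After 'pick 0': [1, 5, 2, 2]
  After 'lt': [1, 5, 0]
Program A final stack: [1, 5, 0]

Program B trace:
  After 'push 1': [1]
  After 'dup': [1, 1]
  After 'push 14': [1, 1, 14]
  After 'push 10': [1, 1, 14, 10]
  After 'dup': [1, 1, 14, 10, 10]
  After 'drop': [1, 1, 14, 10]
  After 'sub': [1, 1, 4]
  After 'add': [1, 5]
  After 'push 2': [1, 5, 2]
  After 'pick 0': [1, 5, 2, 2]
  After 'lt': [1, 5, 0]
Program B final stack: [1, 5, 0]
Same: yes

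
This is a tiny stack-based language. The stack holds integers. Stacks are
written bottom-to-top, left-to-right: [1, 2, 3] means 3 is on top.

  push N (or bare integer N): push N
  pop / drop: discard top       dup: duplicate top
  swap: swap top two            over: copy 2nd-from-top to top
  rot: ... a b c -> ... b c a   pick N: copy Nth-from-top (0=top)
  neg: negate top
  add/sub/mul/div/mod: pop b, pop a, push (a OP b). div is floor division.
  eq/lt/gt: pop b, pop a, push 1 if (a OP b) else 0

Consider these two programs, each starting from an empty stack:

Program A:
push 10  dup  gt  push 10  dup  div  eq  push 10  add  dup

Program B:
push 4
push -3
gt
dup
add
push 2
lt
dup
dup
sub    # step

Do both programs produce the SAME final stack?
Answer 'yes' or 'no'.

Program A trace:
  After 'push 10': [10]
  After 'dup': [10, 10]
  After 'gt': [0]
  After 'push 10': [0, 10]
  After 'dup': [0, 10, 10]
  After 'div': [0, 1]
  After 'eq': [0]
  After 'push 10': [0, 10]
  After 'add': [10]
  After 'dup': [10, 10]
Program A final stack: [10, 10]

Program B trace:
  After 'push 4': [4]
  After 'push -3': [4, -3]
  After 'gt': [1]
  After 'dup': [1, 1]
  After 'add': [2]
  After 'push 2': [2, 2]
  After 'lt': [0]
  After 'dup': [0, 0]
  After 'dup': [0, 0, 0]
  After 'sub': [0, 0]
Program B final stack: [0, 0]
Same: no

Answer: no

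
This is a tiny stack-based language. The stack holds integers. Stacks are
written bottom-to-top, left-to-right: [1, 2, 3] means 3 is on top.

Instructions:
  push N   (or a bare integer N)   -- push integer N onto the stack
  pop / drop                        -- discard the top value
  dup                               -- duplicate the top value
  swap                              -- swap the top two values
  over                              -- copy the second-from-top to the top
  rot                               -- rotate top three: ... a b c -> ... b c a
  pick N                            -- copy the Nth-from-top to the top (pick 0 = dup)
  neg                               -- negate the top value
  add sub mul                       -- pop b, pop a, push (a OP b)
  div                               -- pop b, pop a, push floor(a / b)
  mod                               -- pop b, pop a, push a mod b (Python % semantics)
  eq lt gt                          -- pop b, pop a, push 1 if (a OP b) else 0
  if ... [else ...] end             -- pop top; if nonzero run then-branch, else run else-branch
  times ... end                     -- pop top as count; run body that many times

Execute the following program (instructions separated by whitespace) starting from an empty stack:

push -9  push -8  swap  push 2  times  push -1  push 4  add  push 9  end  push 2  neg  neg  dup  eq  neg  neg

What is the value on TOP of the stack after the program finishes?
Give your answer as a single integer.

Answer: 1

Derivation:
After 'push -9': [-9]
After 'push -8': [-9, -8]
After 'swap': [-8, -9]
After 'push 2': [-8, -9, 2]
After 'times': [-8, -9]
After 'push -1': [-8, -9, -1]
After 'push 4': [-8, -9, -1, 4]
After 'add': [-8, -9, 3]
After 'push 9': [-8, -9, 3, 9]
After 'push -1': [-8, -9, 3, 9, -1]
After 'push 4': [-8, -9, 3, 9, -1, 4]
After 'add': [-8, -9, 3, 9, 3]
After 'push 9': [-8, -9, 3, 9, 3, 9]
After 'push 2': [-8, -9, 3, 9, 3, 9, 2]
After 'neg': [-8, -9, 3, 9, 3, 9, -2]
After 'neg': [-8, -9, 3, 9, 3, 9, 2]
After 'dup': [-8, -9, 3, 9, 3, 9, 2, 2]
After 'eq': [-8, -9, 3, 9, 3, 9, 1]
After 'neg': [-8, -9, 3, 9, 3, 9, -1]
After 'neg': [-8, -9, 3, 9, 3, 9, 1]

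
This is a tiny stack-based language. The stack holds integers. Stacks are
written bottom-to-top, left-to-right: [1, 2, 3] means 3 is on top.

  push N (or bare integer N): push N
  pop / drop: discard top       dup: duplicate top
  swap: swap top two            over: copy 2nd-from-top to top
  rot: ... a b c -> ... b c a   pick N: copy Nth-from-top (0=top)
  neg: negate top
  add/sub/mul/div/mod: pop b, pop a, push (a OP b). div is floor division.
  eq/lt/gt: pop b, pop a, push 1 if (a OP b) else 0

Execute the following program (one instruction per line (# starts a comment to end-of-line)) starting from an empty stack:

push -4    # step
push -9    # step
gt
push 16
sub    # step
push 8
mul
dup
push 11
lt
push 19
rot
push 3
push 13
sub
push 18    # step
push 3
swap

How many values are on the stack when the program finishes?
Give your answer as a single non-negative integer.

Answer: 6

Derivation:
After 'push -4': stack = [-4] (depth 1)
After 'push -9': stack = [-4, -9] (depth 2)
After 'gt': stack = [1] (depth 1)
After 'push 16': stack = [1, 16] (depth 2)
After 'sub': stack = [-15] (depth 1)
After 'push 8': stack = [-15, 8] (depth 2)
After 'mul': stack = [-120] (depth 1)
After 'dup': stack = [-120, -120] (depth 2)
After 'push 11': stack = [-120, -120, 11] (depth 3)
After 'lt': stack = [-120, 1] (depth 2)
After 'push 19': stack = [-120, 1, 19] (depth 3)
After 'rot': stack = [1, 19, -120] (depth 3)
After 'push 3': stack = [1, 19, -120, 3] (depth 4)
After 'push 13': stack = [1, 19, -120, 3, 13] (depth 5)
After 'sub': stack = [1, 19, -120, -10] (depth 4)
After 'push 18': stack = [1, 19, -120, -10, 18] (depth 5)
After 'push 3': stack = [1, 19, -120, -10, 18, 3] (depth 6)
After 'swap': stack = [1, 19, -120, -10, 3, 18] (depth 6)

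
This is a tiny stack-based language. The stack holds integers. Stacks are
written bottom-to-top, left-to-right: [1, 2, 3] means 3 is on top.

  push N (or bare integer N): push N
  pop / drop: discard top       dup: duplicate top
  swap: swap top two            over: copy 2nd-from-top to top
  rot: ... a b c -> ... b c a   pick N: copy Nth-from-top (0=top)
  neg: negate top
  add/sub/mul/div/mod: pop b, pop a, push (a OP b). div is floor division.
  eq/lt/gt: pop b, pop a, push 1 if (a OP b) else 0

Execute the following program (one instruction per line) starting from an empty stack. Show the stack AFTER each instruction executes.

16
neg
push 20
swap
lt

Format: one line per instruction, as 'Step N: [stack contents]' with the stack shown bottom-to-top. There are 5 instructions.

Step 1: [16]
Step 2: [-16]
Step 3: [-16, 20]
Step 4: [20, -16]
Step 5: [0]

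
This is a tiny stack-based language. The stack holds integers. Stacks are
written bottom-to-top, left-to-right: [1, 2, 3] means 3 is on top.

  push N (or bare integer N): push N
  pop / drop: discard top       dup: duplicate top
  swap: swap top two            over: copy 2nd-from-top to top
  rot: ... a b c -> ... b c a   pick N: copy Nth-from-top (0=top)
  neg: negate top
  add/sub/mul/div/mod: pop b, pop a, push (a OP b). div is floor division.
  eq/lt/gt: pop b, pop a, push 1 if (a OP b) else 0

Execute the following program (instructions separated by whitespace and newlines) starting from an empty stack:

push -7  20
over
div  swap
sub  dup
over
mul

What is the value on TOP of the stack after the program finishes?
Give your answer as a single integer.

After 'push -7': [-7]
After 'push 20': [-7, 20]
After 'over': [-7, 20, -7]
After 'div': [-7, -3]
After 'swap': [-3, -7]
After 'sub': [4]
After 'dup': [4, 4]
After 'over': [4, 4, 4]
After 'mul': [4, 16]

Answer: 16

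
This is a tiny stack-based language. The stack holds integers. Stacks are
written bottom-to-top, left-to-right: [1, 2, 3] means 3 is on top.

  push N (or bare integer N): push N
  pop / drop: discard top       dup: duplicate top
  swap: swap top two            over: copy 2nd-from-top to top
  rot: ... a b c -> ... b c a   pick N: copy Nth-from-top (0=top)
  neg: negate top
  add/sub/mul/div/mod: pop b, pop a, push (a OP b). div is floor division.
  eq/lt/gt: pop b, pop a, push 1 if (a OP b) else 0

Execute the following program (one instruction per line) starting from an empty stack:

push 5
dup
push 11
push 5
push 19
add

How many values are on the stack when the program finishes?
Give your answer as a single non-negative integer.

Answer: 4

Derivation:
After 'push 5': stack = [5] (depth 1)
After 'dup': stack = [5, 5] (depth 2)
After 'push 11': stack = [5, 5, 11] (depth 3)
After 'push 5': stack = [5, 5, 11, 5] (depth 4)
After 'push 19': stack = [5, 5, 11, 5, 19] (depth 5)
After 'add': stack = [5, 5, 11, 24] (depth 4)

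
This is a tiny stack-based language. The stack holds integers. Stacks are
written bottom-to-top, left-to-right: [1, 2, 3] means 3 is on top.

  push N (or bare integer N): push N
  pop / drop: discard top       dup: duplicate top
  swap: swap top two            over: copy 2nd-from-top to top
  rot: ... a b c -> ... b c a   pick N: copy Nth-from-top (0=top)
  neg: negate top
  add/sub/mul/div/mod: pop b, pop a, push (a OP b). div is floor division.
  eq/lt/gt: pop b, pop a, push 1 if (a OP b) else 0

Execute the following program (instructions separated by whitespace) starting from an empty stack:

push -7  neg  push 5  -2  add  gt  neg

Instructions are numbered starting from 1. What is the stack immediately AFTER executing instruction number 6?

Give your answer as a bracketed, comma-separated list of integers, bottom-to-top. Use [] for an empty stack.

Answer: [1]

Derivation:
Step 1 ('push -7'): [-7]
Step 2 ('neg'): [7]
Step 3 ('push 5'): [7, 5]
Step 4 ('-2'): [7, 5, -2]
Step 5 ('add'): [7, 3]
Step 6 ('gt'): [1]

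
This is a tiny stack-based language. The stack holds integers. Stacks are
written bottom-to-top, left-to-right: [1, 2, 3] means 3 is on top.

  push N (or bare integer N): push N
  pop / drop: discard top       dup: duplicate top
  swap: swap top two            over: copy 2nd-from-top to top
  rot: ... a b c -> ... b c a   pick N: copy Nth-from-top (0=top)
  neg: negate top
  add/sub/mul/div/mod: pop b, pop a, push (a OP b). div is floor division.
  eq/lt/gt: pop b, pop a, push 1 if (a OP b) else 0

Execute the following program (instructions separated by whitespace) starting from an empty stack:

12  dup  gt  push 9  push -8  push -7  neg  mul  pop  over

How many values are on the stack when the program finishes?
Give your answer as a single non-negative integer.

After 'push 12': stack = [12] (depth 1)
After 'dup': stack = [12, 12] (depth 2)
After 'gt': stack = [0] (depth 1)
After 'push 9': stack = [0, 9] (depth 2)
After 'push -8': stack = [0, 9, -8] (depth 3)
After 'push -7': stack = [0, 9, -8, -7] (depth 4)
After 'neg': stack = [0, 9, -8, 7] (depth 4)
After 'mul': stack = [0, 9, -56] (depth 3)
After 'pop': stack = [0, 9] (depth 2)
After 'over': stack = [0, 9, 0] (depth 3)

Answer: 3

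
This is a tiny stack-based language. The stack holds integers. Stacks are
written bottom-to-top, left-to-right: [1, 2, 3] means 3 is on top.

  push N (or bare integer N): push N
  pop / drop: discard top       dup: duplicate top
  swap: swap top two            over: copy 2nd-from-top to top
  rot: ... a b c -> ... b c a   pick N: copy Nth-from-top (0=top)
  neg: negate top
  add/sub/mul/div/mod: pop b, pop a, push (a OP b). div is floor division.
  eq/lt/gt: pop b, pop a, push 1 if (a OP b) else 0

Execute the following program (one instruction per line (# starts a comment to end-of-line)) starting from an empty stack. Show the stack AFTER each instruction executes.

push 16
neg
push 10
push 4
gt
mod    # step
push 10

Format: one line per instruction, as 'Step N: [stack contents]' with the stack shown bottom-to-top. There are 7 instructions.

Step 1: [16]
Step 2: [-16]
Step 3: [-16, 10]
Step 4: [-16, 10, 4]
Step 5: [-16, 1]
Step 6: [0]
Step 7: [0, 10]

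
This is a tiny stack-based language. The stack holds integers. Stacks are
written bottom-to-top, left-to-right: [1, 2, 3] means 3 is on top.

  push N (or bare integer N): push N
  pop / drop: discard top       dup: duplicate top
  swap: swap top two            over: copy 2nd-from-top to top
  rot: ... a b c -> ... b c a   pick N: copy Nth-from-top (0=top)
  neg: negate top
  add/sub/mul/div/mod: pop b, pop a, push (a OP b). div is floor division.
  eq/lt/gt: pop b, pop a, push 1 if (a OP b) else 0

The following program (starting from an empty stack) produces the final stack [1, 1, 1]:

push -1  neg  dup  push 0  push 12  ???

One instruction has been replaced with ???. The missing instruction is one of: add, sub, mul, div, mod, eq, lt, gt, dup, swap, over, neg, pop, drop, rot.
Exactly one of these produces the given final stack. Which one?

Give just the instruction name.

Answer: lt

Derivation:
Stack before ???: [1, 1, 0, 12]
Stack after ???:  [1, 1, 1]
The instruction that transforms [1, 1, 0, 12] -> [1, 1, 1] is: lt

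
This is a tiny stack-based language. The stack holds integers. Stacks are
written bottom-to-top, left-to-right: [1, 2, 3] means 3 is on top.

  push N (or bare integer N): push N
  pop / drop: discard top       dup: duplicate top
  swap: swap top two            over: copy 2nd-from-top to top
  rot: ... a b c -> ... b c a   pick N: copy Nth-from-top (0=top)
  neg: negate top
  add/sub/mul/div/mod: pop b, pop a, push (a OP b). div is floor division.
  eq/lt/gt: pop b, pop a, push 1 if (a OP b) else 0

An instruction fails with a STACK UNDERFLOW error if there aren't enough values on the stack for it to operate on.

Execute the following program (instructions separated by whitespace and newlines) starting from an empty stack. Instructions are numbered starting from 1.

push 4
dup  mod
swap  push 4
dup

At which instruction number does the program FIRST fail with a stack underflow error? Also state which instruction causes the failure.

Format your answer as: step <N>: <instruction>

Answer: step 4: swap

Derivation:
Step 1 ('push 4'): stack = [4], depth = 1
Step 2 ('dup'): stack = [4, 4], depth = 2
Step 3 ('mod'): stack = [0], depth = 1
Step 4 ('swap'): needs 2 value(s) but depth is 1 — STACK UNDERFLOW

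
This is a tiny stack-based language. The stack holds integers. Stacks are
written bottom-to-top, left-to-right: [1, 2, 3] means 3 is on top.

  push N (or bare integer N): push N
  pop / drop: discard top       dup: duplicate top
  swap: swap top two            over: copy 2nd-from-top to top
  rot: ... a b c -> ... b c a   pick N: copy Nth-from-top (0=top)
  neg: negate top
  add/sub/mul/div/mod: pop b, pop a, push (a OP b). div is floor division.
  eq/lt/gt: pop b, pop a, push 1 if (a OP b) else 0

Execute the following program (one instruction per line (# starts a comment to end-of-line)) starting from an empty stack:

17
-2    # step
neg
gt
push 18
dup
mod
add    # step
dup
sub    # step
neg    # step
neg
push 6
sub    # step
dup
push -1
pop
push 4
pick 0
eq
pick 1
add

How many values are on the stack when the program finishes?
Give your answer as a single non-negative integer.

Answer: 3

Derivation:
After 'push 17': stack = [17] (depth 1)
After 'push -2': stack = [17, -2] (depth 2)
After 'neg': stack = [17, 2] (depth 2)
After 'gt': stack = [1] (depth 1)
After 'push 18': stack = [1, 18] (depth 2)
After 'dup': stack = [1, 18, 18] (depth 3)
After 'mod': stack = [1, 0] (depth 2)
After 'add': stack = [1] (depth 1)
After 'dup': stack = [1, 1] (depth 2)
After 'sub': stack = [0] (depth 1)
  ...
After 'push 6': stack = [0, 6] (depth 2)
After 'sub': stack = [-6] (depth 1)
After 'dup': stack = [-6, -6] (depth 2)
After 'push -1': stack = [-6, -6, -1] (depth 3)
After 'pop': stack = [-6, -6] (depth 2)
After 'push 4': stack = [-6, -6, 4] (depth 3)
After 'pick 0': stack = [-6, -6, 4, 4] (depth 4)
After 'eq': stack = [-6, -6, 1] (depth 3)
After 'pick 1': stack = [-6, -6, 1, -6] (depth 4)
After 'add': stack = [-6, -6, -5] (depth 3)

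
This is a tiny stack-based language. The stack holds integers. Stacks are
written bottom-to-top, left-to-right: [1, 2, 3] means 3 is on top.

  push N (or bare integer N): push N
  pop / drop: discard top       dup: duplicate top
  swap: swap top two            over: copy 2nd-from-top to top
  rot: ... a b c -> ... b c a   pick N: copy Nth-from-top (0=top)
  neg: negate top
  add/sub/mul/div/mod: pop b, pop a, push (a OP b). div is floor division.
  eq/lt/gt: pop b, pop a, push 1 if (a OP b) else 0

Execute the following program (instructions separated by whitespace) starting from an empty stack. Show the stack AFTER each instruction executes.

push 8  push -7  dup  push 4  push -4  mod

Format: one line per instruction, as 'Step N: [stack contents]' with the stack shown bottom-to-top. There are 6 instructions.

Step 1: [8]
Step 2: [8, -7]
Step 3: [8, -7, -7]
Step 4: [8, -7, -7, 4]
Step 5: [8, -7, -7, 4, -4]
Step 6: [8, -7, -7, 0]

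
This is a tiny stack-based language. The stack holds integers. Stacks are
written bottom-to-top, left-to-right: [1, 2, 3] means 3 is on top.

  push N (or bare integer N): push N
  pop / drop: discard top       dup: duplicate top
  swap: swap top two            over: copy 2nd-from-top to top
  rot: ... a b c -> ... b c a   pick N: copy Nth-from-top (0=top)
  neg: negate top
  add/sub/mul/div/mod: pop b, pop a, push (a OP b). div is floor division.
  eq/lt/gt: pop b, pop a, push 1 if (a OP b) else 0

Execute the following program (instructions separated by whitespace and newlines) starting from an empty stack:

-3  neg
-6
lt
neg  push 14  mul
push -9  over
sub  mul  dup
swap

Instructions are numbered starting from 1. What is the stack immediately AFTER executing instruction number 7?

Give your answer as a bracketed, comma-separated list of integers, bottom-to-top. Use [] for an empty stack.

Step 1 ('-3'): [-3]
Step 2 ('neg'): [3]
Step 3 ('-6'): [3, -6]
Step 4 ('lt'): [0]
Step 5 ('neg'): [0]
Step 6 ('push 14'): [0, 14]
Step 7 ('mul'): [0]

Answer: [0]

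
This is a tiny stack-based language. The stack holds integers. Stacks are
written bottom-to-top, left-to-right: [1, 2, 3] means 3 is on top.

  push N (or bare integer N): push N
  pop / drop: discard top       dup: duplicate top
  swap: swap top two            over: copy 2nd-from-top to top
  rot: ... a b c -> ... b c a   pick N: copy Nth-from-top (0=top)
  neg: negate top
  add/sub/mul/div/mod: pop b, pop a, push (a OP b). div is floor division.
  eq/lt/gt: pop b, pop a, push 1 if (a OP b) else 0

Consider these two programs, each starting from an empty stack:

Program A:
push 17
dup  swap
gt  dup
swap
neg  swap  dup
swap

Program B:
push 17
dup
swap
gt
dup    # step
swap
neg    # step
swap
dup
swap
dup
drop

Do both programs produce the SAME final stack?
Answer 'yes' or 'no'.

Answer: yes

Derivation:
Program A trace:
  After 'push 17': [17]
  After 'dup': [17, 17]
  After 'swap': [17, 17]
  After 'gt': [0]
  After 'dup': [0, 0]
  After 'swap': [0, 0]
  After 'neg': [0, 0]
  After 'swap': [0, 0]
  After 'dup': [0, 0, 0]
  After 'swap': [0, 0, 0]
Program A final stack: [0, 0, 0]

Program B trace:
  After 'push 17': [17]
  After 'dup': [17, 17]
  After 'swap': [17, 17]
  After 'gt': [0]
  After 'dup': [0, 0]
  After 'swap': [0, 0]
  After 'neg': [0, 0]
  After 'swap': [0, 0]
  After 'dup': [0, 0, 0]
  After 'swap': [0, 0, 0]
  After 'dup': [0, 0, 0, 0]
  After 'drop': [0, 0, 0]
Program B final stack: [0, 0, 0]
Same: yes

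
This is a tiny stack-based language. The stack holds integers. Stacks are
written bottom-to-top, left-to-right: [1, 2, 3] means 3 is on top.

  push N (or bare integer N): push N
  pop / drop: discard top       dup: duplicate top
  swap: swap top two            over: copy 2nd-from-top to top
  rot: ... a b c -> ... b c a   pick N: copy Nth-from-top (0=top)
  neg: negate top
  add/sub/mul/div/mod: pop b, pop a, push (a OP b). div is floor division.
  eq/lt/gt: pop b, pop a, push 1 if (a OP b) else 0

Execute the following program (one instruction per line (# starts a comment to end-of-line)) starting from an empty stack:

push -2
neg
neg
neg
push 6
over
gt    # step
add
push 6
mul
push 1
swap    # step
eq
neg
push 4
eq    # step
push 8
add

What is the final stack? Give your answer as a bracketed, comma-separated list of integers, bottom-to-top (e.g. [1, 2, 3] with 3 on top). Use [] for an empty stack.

After 'push -2': [-2]
After 'neg': [2]
After 'neg': [-2]
After 'neg': [2]
After 'push 6': [2, 6]
After 'over': [2, 6, 2]
After 'gt': [2, 1]
After 'add': [3]
After 'push 6': [3, 6]
After 'mul': [18]
After 'push 1': [18, 1]
After 'swap': [1, 18]
After 'eq': [0]
After 'neg': [0]
After 'push 4': [0, 4]
After 'eq': [0]
After 'push 8': [0, 8]
After 'add': [8]

Answer: [8]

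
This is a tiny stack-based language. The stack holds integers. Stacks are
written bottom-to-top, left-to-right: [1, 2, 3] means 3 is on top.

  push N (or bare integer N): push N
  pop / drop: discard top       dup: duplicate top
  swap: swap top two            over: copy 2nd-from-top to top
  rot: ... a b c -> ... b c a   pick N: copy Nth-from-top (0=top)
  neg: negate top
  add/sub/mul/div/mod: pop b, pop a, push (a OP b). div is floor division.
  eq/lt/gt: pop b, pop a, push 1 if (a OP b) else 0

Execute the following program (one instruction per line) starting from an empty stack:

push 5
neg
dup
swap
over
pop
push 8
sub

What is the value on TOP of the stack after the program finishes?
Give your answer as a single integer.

Answer: -13

Derivation:
After 'push 5': [5]
After 'neg': [-5]
After 'dup': [-5, -5]
After 'swap': [-5, -5]
After 'over': [-5, -5, -5]
After 'pop': [-5, -5]
After 'push 8': [-5, -5, 8]
After 'sub': [-5, -13]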